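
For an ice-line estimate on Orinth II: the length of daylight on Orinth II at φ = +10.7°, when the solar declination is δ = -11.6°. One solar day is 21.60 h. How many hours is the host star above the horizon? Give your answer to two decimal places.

cos H₀ = −tan φ · tan δ = −tan(+10.7°) × tan(-11.600°) = 0.0388, so H₀ = 1.5320 rad = 87.78°.
Daylight = 2H₀/(2π) × 21.60 h = (1.5320/π) × 21.60 = 10.53 h.

10.53 h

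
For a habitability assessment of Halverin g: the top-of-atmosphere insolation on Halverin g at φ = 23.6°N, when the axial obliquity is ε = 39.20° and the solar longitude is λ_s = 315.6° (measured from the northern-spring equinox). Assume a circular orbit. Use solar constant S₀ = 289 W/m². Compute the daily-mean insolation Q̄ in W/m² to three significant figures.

Q̄ ≈ 51.8 W/m²

Solar declination: sin δ = sin ε · sin λ_s = sin 39.20° × sin 315.6° = -0.44221, so δ = -26.245°.
cos H₀ = −tan(+23.6°) tan(-26.245°) = 0.2154, H₀ = 1.3537 rad.
Bracket: H₀ sin φ sin δ + cos φ cos δ sin H₀ = 1.3537×0.40035×-0.44221 + 0.91636×0.89691×0.97653 = -0.239657 + 0.802603 = 0.562946.
Q̄ = (S₀/π) × [bracket] = (289/π) × 0.562946 = 51.79 W/m².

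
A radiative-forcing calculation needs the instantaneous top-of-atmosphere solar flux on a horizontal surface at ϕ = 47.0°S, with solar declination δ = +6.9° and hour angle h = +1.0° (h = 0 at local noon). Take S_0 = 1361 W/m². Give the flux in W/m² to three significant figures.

802 W/m²

cos θ_z = sin ϕ sin δ + cos ϕ cos δ cos h = -0.087863 + 0.676956 = 0.589093.
Flux = S_0 · cos θ_z = 1361 × 0.589093 = 801.8 W/m².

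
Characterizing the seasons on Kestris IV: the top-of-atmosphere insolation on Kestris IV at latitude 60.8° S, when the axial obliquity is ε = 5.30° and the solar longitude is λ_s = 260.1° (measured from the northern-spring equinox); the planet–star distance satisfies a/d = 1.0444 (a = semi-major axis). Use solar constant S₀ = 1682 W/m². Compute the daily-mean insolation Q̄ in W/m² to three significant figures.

Solar declination: sin δ = sin ε · sin λ_s = sin 5.30° × sin 260.1° = -0.09100, so δ = -5.221°.
cos H₀ = −tan(-60.8°) tan(-5.221°) = -0.1635, H₀ = 1.7350 rad.
Bracket: H₀ sin φ sin δ + cos φ cos δ sin H₀ = 1.7350×-0.87292×-0.09100 + 0.48786×0.99585×0.98654 = 0.137821 + 0.479296 = 0.617117.
Inverse-square distance factor (a/d)² = 1.0444² = 1.090771.
Q̄ = (S₀/π) × 1.090771 × [bracket] = (1682/π) × 1.090771 × 0.617117 = 360.4 W/m².

Q̄ ≈ 360 W/m²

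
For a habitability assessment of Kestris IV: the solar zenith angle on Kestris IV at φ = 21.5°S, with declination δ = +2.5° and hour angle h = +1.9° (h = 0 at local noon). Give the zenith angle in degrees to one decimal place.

θ_z = 24.1°

cos θ_z = sin φ sin δ + cos φ cos δ cos h = -0.015987 + 0.929021 = 0.913034.
θ_z = arccos(0.913034) = 24.1°.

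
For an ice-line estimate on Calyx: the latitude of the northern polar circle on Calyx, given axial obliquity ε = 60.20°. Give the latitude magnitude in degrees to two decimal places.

The polar circle is the lowest latitude that experiences at least one full rotation of continuous daylight at the northern-summer solstice; it lies at |φ| = 90° − ε = 90° − 60.20° = 29.80°.

29.80°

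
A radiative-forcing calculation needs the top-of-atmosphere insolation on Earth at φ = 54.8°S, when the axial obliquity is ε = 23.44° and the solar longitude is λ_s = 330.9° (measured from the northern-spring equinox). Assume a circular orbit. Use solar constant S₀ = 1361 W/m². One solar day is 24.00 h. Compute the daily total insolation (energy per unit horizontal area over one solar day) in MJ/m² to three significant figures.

31.3 MJ/m²

Solar declination: sin δ = sin ε · sin λ_s = sin 23.44° × sin 330.9° = -0.19346, so δ = -11.155°.
cos H₀ = −tan(-54.8°) tan(-11.155°) = -0.2795, H₀ = 1.8541 rad.
Bracket: H₀ sin φ sin δ + cos φ cos δ sin H₀ = 1.8541×-0.81714×-0.19346 + 0.57643×0.98111×0.96014 = 0.293103 + 0.542999 = 0.836102.
Q̄ = (S₀/π) × [bracket] = (1361/π) × 0.836102 = 362.22 W/m².
Daily total = Q̄ × 24.00 h × 3600 s/h = 362.22 × 24.00 × 3600 / 10⁶ = 31.30 MJ/m².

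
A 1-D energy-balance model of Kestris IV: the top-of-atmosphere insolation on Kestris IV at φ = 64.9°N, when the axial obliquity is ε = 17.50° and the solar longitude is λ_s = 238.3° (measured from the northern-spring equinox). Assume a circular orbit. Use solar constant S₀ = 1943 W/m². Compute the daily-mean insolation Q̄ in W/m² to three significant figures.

Q̄ ≈ 70.2 W/m²

Solar declination: sin δ = sin ε · sin λ_s = sin 17.50° × sin 238.3° = -0.25584, so δ = -14.824°.
cos H₀ = −tan(+64.9°) tan(-14.824°) = 0.5650, H₀ = 0.9704 rad.
Bracket: H₀ sin φ sin δ + cos φ cos δ sin H₀ = 0.9704×0.90557×-0.25584 + 0.42420×0.96672×0.82511 = -0.224823 + 0.338363 = 0.113540.
Q̄ = (S₀/π) × [bracket] = (1943/π) × 0.113540 = 70.22 W/m².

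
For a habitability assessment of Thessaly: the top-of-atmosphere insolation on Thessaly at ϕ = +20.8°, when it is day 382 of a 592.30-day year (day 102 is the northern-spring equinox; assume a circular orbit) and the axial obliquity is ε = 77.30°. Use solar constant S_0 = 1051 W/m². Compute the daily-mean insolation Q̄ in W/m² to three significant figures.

Q̄ ≈ 340 W/m²

Solar longitude: L_s = 360° × (382 − 102)/592.30 = 170.184°.
sin δ = sin 77.30° × sin 170.184° = 0.16631, so δ = +9.574°.
cos h₀ = −tan(+20.8°) tan(+9.574°) = -0.0641, h₀ = 1.6349 rad.
Bracket: h₀ sin ϕ sin δ + cos ϕ cos δ sin h₀ = 1.6349×0.35511×0.16631 + 0.93483×0.98607×0.99795 = 0.096554 + 0.919918 = 1.016472.
Q̄ = (S_0/π) × [bracket] = (1051/π) × 1.016472 = 340.1 W/m².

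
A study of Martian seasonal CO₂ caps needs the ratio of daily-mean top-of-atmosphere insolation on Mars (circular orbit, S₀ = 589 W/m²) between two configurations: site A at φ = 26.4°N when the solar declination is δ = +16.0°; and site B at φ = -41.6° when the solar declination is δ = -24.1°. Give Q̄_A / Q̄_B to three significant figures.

— Configuration A (φ=+26.4°):
cos H₀ = −tan(+26.4°) tan(+16.000°) = -0.1423, H₀ = 1.7136 rad.
Bracket: H₀ sin φ sin δ + cos φ cos δ sin H₀ = 1.7136×0.44464×0.27564 + 0.89571×0.96126×0.98982 = 0.210020 + 0.852245 = 1.062265.
Q̄ = (S₀/π) × [bracket] = (589/π) × 1.062265 = 199.16 W/m².
— Configuration B (φ=-41.6°):
cos H₀ = −tan(-41.6°) tan(-24.100°) = -0.3972, H₀ = 1.9792 rad.
Bracket: H₀ sin φ sin δ + cos φ cos δ sin H₀ = 1.9792×-0.66393×-0.40833 + 0.74780×0.91283×0.91775 = 0.536566 + 0.626469 = 1.163035.
Q̄ = (S₀/π) × [bracket] = (589/π) × 1.163035 = 218.05 W/m².
Ratio Q̄_A / Q̄_B = 199.16 / 218.05 = 0.9134.

Q̄_A / Q̄_B ≈ 0.913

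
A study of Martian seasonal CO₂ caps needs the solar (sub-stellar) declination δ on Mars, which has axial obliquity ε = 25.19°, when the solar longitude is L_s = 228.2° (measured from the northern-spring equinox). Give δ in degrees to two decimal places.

δ = -18.50°

sin δ = sin ε · sin L_s = sin 25.19° × sin 228.2° = -0.317291.
δ = arcsin(-0.317291) = -18.50°.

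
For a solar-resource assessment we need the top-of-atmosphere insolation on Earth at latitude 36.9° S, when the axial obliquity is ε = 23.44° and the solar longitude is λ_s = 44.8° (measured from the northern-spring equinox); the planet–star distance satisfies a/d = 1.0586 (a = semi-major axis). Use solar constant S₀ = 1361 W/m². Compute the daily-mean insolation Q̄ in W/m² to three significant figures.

Solar declination: sin δ = sin ε · sin λ_s = sin 23.44° × sin 44.8° = 0.28030, so δ = +16.278°.
cos H₀ = −tan(-36.9°) tan(+16.278°) = 0.2192, H₀ = 1.3498 rad.
Bracket: H₀ sin φ sin δ + cos φ cos δ sin H₀ = 1.3498×-0.60042×0.28030 + 0.79968×0.95991×0.97567 = -0.227168 + 0.748945 = 0.521777.
Inverse-square distance factor (a/d)² = 1.0586² = 1.120634.
Q̄ = (S₀/π) × 1.120634 × [bracket] = (1361/π) × 1.120634 × 0.521777 = 253.3 W/m².

Q̄ ≈ 253 W/m²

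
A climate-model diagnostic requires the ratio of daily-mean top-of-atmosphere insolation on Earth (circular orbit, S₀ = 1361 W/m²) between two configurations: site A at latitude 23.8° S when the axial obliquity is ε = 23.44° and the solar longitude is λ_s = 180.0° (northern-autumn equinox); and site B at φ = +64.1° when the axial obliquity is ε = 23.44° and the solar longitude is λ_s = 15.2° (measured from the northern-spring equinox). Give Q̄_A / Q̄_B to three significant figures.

Q̄_A / Q̄_B ≈ 1.55

— Configuration A (φ=-23.8°):
Solar declination: sin δ = sin ε · sin λ_s = sin 23.44° × sin 180.0° = 0.00000, so δ = +0.000°.
cos H₀ = −tan(-23.8°) tan(+0.000°) = 0.0000, H₀ = 1.5708 rad.
Bracket: H₀ sin φ sin δ + cos φ cos δ sin H₀ = 1.5708×-0.40355×0.00000 + 0.91496×1.00000×1.00000 = -0.000000 + 0.914960 = 0.914960.
Q̄ = (S₀/π) × [bracket] = (1361/π) × 0.914960 = 396.38 W/m².
— Configuration B (φ=+64.1°):
Solar declination: sin δ = sin ε · sin λ_s = sin 23.44° × sin 15.2° = 0.10430, so δ = +5.987°.
cos H₀ = −tan(+64.1°) tan(+5.987°) = -0.2160, H₀ = 1.7885 rad.
Bracket: H₀ sin φ sin δ + cos φ cos δ sin H₀ = 1.7885×0.89956×0.10430 + 0.43680×0.99455×0.97640 = 0.167804 + 0.424167 = 0.591971.
Q̄ = (S₀/π) × [bracket] = (1361/π) × 0.591971 = 256.45 W/m².
Ratio Q̄_A / Q̄_B = 396.38 / 256.45 = 1.546.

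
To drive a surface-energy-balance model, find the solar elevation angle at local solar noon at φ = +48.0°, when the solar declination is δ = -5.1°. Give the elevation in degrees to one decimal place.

At local noon the hour angle is zero, so the zenith angle equals |φ − δ| = |+48.0° − (-5.100°)| = 53.100°.
Elevation = 90° − 53.100° = 36.9°.

36.9°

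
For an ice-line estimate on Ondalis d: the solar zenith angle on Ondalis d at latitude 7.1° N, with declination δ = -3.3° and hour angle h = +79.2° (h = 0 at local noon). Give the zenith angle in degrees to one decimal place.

cos θ_z = sin φ sin δ + cos φ cos δ cos h = -0.007115 + 0.185636 = 0.178521.
θ_z = arccos(0.178521) = 79.7°.

θ_z = 79.7°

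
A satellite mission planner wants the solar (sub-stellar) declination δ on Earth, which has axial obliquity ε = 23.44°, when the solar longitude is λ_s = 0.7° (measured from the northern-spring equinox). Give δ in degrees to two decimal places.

sin δ = sin ε · sin λ_s = sin 23.44° × sin 0.7° = 0.004860.
δ = arcsin(0.004860) = +0.28°.

δ = +0.28°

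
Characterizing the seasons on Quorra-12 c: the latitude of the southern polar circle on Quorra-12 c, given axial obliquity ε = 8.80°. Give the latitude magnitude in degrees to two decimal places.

The polar circle is the lowest latitude that experiences at least one full rotation of continuous darkness at the northern-summer solstice; it lies at |ϕ| = 90° − ε = 90° − 8.80° = 81.20°.

81.20°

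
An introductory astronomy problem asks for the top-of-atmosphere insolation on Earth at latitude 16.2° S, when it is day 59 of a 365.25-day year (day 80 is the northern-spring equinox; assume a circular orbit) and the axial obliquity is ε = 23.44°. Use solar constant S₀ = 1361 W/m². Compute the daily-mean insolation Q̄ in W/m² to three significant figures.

Q̄ ≈ 439 W/m²

Solar longitude: λ_s = 360° × (59 − 80)/365.25 = -20.698°, i.e. -20.698° + 360° = 339.302°.
sin δ = sin 23.44° × sin 339.302° = -0.14060, so δ = -8.082°.
cos H₀ = −tan(-16.2°) tan(-8.082°) = -0.0413, H₀ = 1.6121 rad.
Bracket: H₀ sin φ sin δ + cos φ cos δ sin H₀ = 1.6121×-0.27899×-0.14060 + 0.96029×0.99007×0.99915 = 0.063236 + 0.949946 = 1.013182.
Q̄ = (S₀/π) × [bracket] = (1361/π) × 1.013182 = 438.9 W/m².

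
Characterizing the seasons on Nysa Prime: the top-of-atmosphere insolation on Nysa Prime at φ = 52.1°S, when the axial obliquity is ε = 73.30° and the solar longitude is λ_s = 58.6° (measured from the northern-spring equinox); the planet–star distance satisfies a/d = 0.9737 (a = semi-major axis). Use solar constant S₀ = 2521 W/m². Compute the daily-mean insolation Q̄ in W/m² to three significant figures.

Solar declination: sin δ = sin ε · sin λ_s = sin 73.30° × sin 58.6° = 0.81755, so δ = +54.840°.
cos H₀ = −tan(-52.1°) tan(+54.840°) = 1.8237 ≥ 1 ⇒ polar night, H₀ = 0 and Q̄ = 0.
Inverse-square distance factor (a/d)² = 0.9737² = 0.948092.

Q̄ ≈ 0.00 W/m²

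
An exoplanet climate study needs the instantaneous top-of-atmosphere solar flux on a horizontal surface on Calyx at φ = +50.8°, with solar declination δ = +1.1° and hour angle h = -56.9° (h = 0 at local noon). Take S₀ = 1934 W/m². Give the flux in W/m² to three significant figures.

cos θ_z = sin φ sin δ + cos φ cos δ cos h = 0.014877 + 0.345089 = 0.359966.
Flux = S₀ · cos θ_z = 1934 × 0.359966 = 696.2 W/m².

696 W/m²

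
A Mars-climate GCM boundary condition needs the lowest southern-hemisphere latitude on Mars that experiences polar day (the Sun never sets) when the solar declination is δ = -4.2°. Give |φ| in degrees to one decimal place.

|φ| = 85.8°

Polar day requires cos H₀ = −tan φ tan δ ≤ −1, i.e. tan φ tan δ ≥ 1.
The boundary is |tan φ| · |tan δ| = 1, so |φ| = 90° − |δ| = 90° − 4.2° = 85.8° in the southern hemisphere.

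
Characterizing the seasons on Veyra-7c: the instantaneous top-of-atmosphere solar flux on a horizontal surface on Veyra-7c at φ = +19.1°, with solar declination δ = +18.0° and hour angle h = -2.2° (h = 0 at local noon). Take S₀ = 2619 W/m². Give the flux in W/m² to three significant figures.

2.62e+03 W/m²

cos θ_z = sin φ sin δ + cos φ cos δ cos h = 0.101116 + 0.898037 = 0.999153.
Flux = S₀ · cos θ_z = 2619 × 0.999153 = 2617 W/m².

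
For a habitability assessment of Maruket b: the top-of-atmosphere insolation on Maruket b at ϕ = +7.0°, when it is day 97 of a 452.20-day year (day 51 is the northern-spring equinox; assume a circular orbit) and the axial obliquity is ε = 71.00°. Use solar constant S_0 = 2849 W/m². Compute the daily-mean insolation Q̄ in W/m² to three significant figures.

Q̄ ≈ 844 W/m²

Solar longitude: L_s = 360° × (97 − 51)/452.20 = 36.621°.
sin δ = sin 71.00° × sin 36.621° = 0.56402, so δ = +34.334°.
cos h₀ = −tan(+7.0°) tan(+34.334°) = -0.0839, h₀ = 1.6548 rad.
Bracket: h₀ sin ϕ sin δ + cos ϕ cos δ sin h₀ = 1.6548×0.12187×0.56402 + 0.99255×0.82576×0.99648 = 0.113746 + 0.816723 = 0.930469.
Q̄ = (S_0/π) × [bracket] = (2849/π) × 0.930469 = 843.8 W/m².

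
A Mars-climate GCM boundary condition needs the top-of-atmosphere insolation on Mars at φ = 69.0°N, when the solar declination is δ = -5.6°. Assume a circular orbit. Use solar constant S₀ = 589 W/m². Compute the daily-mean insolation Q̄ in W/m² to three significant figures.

Q̄ ≈ 42.2 W/m²

cos H₀ = −tan(+69.0°) tan(-5.600°) = 0.2554, H₀ = 1.3125 rad.
Bracket: H₀ sin φ sin δ + cos φ cos δ sin H₀ = 1.3125×0.93358×-0.09758 + 0.35837×0.99523×0.96683 = -0.119567 + 0.344830 = 0.225263.
Q̄ = (S₀/π) × [bracket] = (589/π) × 0.225263 = 42.23 W/m².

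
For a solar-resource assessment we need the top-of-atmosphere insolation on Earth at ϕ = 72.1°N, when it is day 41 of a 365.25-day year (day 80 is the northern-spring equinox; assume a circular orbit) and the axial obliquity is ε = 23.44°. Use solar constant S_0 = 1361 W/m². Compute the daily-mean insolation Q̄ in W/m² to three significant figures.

Solar longitude: L_s = 360° × (41 − 80)/365.25 = -38.439°, i.e. -38.439° + 360° = 321.561°.
sin δ = sin 23.44° × sin 321.561° = -0.24730, so δ = -14.318°.
cos h₀ = −tan(+72.1°) tan(-14.318°) = 0.7902, h₀ = 0.6597 rad.
Bracket: h₀ sin ϕ sin δ + cos ϕ cos δ sin h₀ = 0.6597×0.95159×-0.24730 + 0.30736×0.96894×0.61285 = -0.155246 + 0.182515 = 0.027269.
Q̄ = (S_0/π) × [bracket] = (1361/π) × 0.027269 = 11.81 W/m².

Q̄ ≈ 11.8 W/m²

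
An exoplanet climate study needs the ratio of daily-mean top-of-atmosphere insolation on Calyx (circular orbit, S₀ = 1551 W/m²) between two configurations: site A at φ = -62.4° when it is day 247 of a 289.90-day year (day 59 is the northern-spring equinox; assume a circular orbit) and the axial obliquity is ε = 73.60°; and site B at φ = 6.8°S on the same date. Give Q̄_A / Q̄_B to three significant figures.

— Configuration A (φ=-62.4°):
Solar longitude: λ_s = 360° × (247 − 59)/289.90 = 233.460°.
sin δ = sin 73.60° × sin 233.460° = -0.77075, so δ = -50.421°.
cos H₀ = −tan(-62.4°) tan(-50.421°) = -2.3140 ≤ −1 ⇒ polar day, H₀ = π.
Bracket: H₀ sin φ sin δ + cos φ cos δ sin H₀ = 3.1416×-0.88620×-0.77075 + 0.46330×0.63714×0.00000 = 2.145834 + 0.000000 = 2.145834.
Q̄ = (S₀/π) × [bracket] = (1551/π) × 2.145834 = 1059.4 W/m².
— Configuration B (φ=-6.8°):
cos H₀ = −tan(-6.8°) tan(-50.421°) = -0.1442, H₀ = 1.7156 rad.
Bracket: H₀ sin φ sin δ + cos φ cos δ sin H₀ = 1.7156×-0.11840×-0.77075 + 0.99297×0.63714×0.98954 = 0.156560 + 0.626043 = 0.782603.
Q̄ = (S₀/π) × [bracket] = (1551/π) × 0.782603 = 386.37 W/m².
Ratio Q̄_A / Q̄_B = 1059.4 / 386.37 = 2.742.

Q̄_A / Q̄_B ≈ 2.74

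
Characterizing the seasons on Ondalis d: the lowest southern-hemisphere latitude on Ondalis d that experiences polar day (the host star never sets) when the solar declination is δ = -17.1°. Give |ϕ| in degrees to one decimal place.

|ϕ| = 72.9°

Polar day requires cos h₀ = −tan ϕ tan δ ≤ −1, i.e. tan ϕ tan δ ≥ 1.
The boundary is |tan ϕ| · |tan δ| = 1, so |ϕ| = 90° − |δ| = 90° − 17.1° = 72.9° in the southern hemisphere.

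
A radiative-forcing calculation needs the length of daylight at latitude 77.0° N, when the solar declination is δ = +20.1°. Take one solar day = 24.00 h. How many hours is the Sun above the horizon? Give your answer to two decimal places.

24.00 h

Sunrise equation: cos H₀ = −tan φ · tan δ = -1.5851 ≤ −1, so the Sun never sets (polar day) and H₀ = π.
Daylight = 2H₀/(2π) × 24.00 h = (3.1416/π) × 24.00 = 24.00 h.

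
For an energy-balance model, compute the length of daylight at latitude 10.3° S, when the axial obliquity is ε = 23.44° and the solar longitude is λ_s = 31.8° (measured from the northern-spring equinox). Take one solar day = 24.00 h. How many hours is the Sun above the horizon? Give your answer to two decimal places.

Solar declination: sin δ = sin ε · sin λ_s = sin 23.44° × sin 31.8° = 0.20962, so δ = +12.100°.
cos H₀ = −tan φ · tan δ = −tan(-10.3°) × tan(+12.100°) = 0.0390, so H₀ = 1.5318 rad = 87.77°.
Daylight = 2H₀/(2π) × 24.00 h = (1.5318/π) × 24.00 = 11.70 h.

11.70 h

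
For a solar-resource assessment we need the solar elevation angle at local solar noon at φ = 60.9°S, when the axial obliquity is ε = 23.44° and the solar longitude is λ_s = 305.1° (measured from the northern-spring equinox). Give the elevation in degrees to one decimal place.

Solar declination: sin δ = sin ε · sin λ_s = sin 23.44° × sin 305.1° = -0.32545, so δ = -18.993°.
At local noon the hour angle is zero, so the zenith angle equals |φ − δ| = |-60.9° − (-18.993°)| = 41.907°.
Elevation = 90° − 41.907° = 48.1°.

48.1°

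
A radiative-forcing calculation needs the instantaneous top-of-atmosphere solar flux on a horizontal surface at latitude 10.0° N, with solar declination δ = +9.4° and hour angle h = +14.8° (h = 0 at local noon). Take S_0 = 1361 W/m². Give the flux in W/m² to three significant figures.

1.32e+03 W/m²

cos θ_z = sin ϕ sin δ + cos ϕ cos δ cos h = 0.028361 + 0.939350 = 0.967711.
Flux = S_0 · cos θ_z = 1361 × 0.967711 = 1317 W/m².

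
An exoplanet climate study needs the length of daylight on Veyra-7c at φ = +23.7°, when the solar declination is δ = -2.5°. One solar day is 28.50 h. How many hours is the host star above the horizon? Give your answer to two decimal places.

14.08 h

cos H₀ = −tan φ · tan δ = −tan(+23.7°) × tan(-2.500°) = 0.0192, so H₀ = 1.5516 rad = 88.90°.
Daylight = 2H₀/(2π) × 28.50 h = (1.5516/π) × 28.50 = 14.08 h.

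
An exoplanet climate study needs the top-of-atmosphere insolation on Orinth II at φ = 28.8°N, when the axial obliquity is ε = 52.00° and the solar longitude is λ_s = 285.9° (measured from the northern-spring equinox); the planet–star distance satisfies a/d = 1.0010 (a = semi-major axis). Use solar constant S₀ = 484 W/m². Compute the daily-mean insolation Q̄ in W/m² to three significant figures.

Q̄ ≈ 18.4 W/m²

Solar declination: sin δ = sin ε · sin λ_s = sin 52.00° × sin 285.9° = -0.75786, so δ = -49.276°.
cos H₀ = −tan(+28.8°) tan(-49.276°) = 0.6386, H₀ = 0.8781 rad.
Bracket: H₀ sin φ sin δ + cos φ cos δ sin H₀ = 0.8781×0.48175×-0.75786 + 0.87631×0.65241×0.76953 = -0.320593 + 0.439951 = 0.119358.
Inverse-square distance factor (a/d)² = 1.0010² = 1.002001.
Q̄ = (S₀/π) × 1.002001 × [bracket] = (484/π) × 1.002001 × 0.119358 = 18.43 W/m².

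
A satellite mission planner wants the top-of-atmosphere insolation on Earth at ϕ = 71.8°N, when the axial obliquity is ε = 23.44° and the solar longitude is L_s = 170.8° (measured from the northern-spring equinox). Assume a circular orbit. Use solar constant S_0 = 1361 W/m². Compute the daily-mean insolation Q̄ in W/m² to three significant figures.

Q̄ ≈ 179 W/m²

Solar declination: sin δ = sin ε · sin L_s = sin 23.44° × sin 170.8° = 0.06360, so δ = +3.646°.
cos h₀ = −tan(+71.8°) tan(+3.646°) = -0.1938, h₀ = 1.7659 rad.
Bracket: h₀ sin ϕ sin δ + cos ϕ cos δ sin h₀ = 1.7659×0.94997×0.06360 + 0.31233×0.99798×0.98104 = 0.106692 + 0.305789 = 0.412481.
Q̄ = (S_0/π) × [bracket] = (1361/π) × 0.412481 = 178.7 W/m².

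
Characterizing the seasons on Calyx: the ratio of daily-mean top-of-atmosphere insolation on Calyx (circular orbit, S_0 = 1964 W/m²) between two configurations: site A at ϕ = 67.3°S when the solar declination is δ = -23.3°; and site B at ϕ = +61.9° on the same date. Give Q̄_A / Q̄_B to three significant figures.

Q̄_A / Q̄_B ≈ 32.7

— Configuration A (ϕ=-67.3°):
cos h₀ = −tan(-67.3°) tan(-23.300°) = -1.0295 ≤ −1 ⇒ polar day, h₀ = π.
Bracket: h₀ sin ϕ sin δ + cos ϕ cos δ sin h₀ = 3.1416×-0.92254×-0.39555 + 0.38591×0.91845×0.00000 = 1.146403 + 0.000000 = 1.146403.
Q̄ = (S_0/π) × [bracket] = (1964/π) × 1.146403 = 716.69 W/m².
— Configuration B (ϕ=+61.9°):
cos h₀ = −tan(+61.9°) tan(-23.300°) = 0.8066, h₀ = 0.6325 rad.
Bracket: h₀ sin ϕ sin δ + cos ϕ cos δ sin h₀ = 0.6325×0.88213×-0.39555 + 0.47101×0.91845×0.59114 = -0.220696 + 0.255727 = 0.035031.
Q̄ = (S_0/π) × [bracket] = (1964/π) × 0.035031 = 21.900 W/m².
Ratio Q̄_A / Q̄_B = 716.69 / 21.900 = 32.73.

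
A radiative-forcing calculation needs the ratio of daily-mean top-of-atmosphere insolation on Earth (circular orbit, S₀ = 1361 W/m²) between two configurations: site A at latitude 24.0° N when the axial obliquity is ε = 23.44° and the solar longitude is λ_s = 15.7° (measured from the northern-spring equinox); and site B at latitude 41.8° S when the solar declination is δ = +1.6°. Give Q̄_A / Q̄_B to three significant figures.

— Configuration A (φ=+24.0°):
Solar declination: sin δ = sin ε · sin λ_s = sin 23.44° × sin 15.7° = 0.10764, so δ = +6.179°.
cos H₀ = −tan(+24.0°) tan(+6.179°) = -0.0482, H₀ = 1.6190 rad.
Bracket: H₀ sin φ sin δ + cos φ cos δ sin H₀ = 1.6190×0.40674×0.10764 + 0.91355×0.99419×0.99884 = 0.070882 + 0.907189 = 0.978071.
Q̄ = (S₀/π) × [bracket] = (1361/π) × 0.978071 = 423.72 W/m².
— Configuration B (φ=-41.8°):
cos H₀ = −tan(-41.8°) tan(+1.600°) = 0.0250, H₀ = 1.5458 rad.
Bracket: H₀ sin φ sin δ + cos φ cos δ sin H₀ = 1.5458×-0.66653×0.02792 + 0.74548×0.99961×0.99969 = -0.028767 + 0.744958 = 0.716191.
Q̄ = (S₀/π) × [bracket] = (1361/π) × 0.716191 = 310.27 W/m².
Ratio Q̄_A / Q̄_B = 423.72 / 310.27 = 1.366.

Q̄_A / Q̄_B ≈ 1.37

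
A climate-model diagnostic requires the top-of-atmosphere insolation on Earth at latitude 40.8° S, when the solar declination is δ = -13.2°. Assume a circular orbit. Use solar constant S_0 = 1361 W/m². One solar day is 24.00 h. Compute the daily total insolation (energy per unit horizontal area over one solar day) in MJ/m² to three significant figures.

cos h₀ = −tan(-40.8°) tan(-13.200°) = -0.2025, h₀ = 1.7747 rad.
Bracket: h₀ sin ϕ sin δ + cos ϕ cos δ sin h₀ = 1.7747×-0.65342×-0.22835 + 0.75700×0.97358×0.97929 = 0.264800 + 0.721737 = 0.986537.
Q̄ = (S_0/π) × [bracket] = (1361/π) × 0.986537 = 427.39 W/m².
Daily total = Q̄ × 24.00 h × 3600 s/h = 427.39 × 24.00 × 3600 / 10⁶ = 36.93 MJ/m².

36.9 MJ/m²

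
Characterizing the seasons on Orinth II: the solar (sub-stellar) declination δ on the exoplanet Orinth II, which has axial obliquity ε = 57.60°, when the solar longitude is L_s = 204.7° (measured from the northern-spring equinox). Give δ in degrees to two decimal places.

sin δ = sin ε · sin L_s = sin 57.60° × sin 204.7° = -0.352817.
δ = arcsin(-0.352817) = -20.66°.

δ = -20.66°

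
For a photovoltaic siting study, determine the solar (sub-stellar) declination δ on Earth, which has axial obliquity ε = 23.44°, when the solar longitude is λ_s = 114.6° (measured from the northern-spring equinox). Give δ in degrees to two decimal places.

δ = +21.20°

sin δ = sin ε · sin λ_s = sin 23.44° × sin 114.6° = 0.361684.
δ = arcsin(0.361684) = +21.20°.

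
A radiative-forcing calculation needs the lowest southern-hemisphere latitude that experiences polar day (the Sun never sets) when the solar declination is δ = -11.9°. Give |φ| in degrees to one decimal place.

Polar day requires cos H₀ = −tan φ tan δ ≤ −1, i.e. tan φ tan δ ≥ 1.
The boundary is |tan φ| · |tan δ| = 1, so |φ| = 90° − |δ| = 90° − 11.9° = 78.1° in the southern hemisphere.

|φ| = 78.1°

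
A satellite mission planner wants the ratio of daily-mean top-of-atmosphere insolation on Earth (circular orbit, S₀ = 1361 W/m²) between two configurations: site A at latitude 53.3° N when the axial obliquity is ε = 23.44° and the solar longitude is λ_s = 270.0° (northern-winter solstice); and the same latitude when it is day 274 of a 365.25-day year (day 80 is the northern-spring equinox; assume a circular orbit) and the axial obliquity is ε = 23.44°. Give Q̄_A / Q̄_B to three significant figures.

— Configuration A (φ=+53.3°):
Solar declination: sin δ = sin ε · sin λ_s = sin 23.44° × sin 270.0° = -0.39779, so δ = -23.440°.
cos H₀ = −tan(+53.3°) tan(-23.440°) = 0.5817, H₀ = 0.9500 rad.
Bracket: H₀ sin φ sin δ + cos φ cos δ sin H₀ = 0.9500×0.80178×-0.39779 + 0.59763×0.91748×0.81342 = -0.302993 + 0.446009 = 0.143016.
Q̄ = (S₀/π) × [bracket] = (1361/π) × 0.143016 = 61.957 W/m².
— Configuration B (φ=+53.3°):
Solar longitude: λ_s = 360° × (274 − 80)/365.25 = 191.211°.
sin δ = sin 23.44° × sin 191.211° = -0.07734, so δ = -4.436°.
cos H₀ = −tan(+53.3°) tan(-4.436°) = 0.1041, H₀ = 1.4665 rad.
Bracket: H₀ sin φ sin δ + cos φ cos δ sin H₀ = 1.4665×0.80178×-0.07734 + 0.59763×0.99700×0.99457 = -0.090937 + 0.592602 = 0.501665.
Q̄ = (S₀/π) × [bracket] = (1361/π) × 0.501665 = 217.33 W/m².
Ratio Q̄_A / Q̄_B = 61.957 / 217.33 = 0.2851.

Q̄_A / Q̄_B ≈ 0.285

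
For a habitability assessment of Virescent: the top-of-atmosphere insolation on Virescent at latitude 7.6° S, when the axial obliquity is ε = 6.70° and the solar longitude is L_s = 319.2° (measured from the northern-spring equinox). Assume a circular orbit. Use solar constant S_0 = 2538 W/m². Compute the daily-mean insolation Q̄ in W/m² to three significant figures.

Q̄ ≈ 811 W/m²

Solar declination: sin δ = sin ε · sin L_s = sin 6.70° × sin 319.2° = -0.07624, so δ = -4.372°.
cos h₀ = −tan(-7.6°) tan(-4.372°) = -0.0102, h₀ = 1.5810 rad.
Bracket: h₀ sin ϕ sin δ + cos ϕ cos δ sin h₀ = 1.5810×-0.13226×-0.07624 + 0.99122×0.99709×0.99995 = 0.015942 + 0.988286 = 1.004228.
Q̄ = (S_0/π) × [bracket] = (2538/π) × 1.004228 = 811.3 W/m².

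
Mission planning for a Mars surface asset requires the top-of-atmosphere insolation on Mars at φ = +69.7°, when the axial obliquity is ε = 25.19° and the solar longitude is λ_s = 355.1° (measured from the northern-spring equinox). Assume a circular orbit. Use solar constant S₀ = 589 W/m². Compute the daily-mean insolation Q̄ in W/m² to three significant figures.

Q̄ ≈ 55.3 W/m²

Solar declination: sin δ = sin ε · sin λ_s = sin 25.19° × sin 355.1° = -0.03636, so δ = -2.083°.
cos H₀ = −tan(+69.7°) tan(-2.083°) = 0.0983, H₀ = 1.4723 rad.
Bracket: H₀ sin φ sin δ + cos φ cos δ sin H₀ = 1.4723×0.93789×-0.03636 + 0.34694×0.99934×0.99515 = -0.050208 + 0.345029 = 0.294821.
Q̄ = (S₀/π) × [bracket] = (589/π) × 0.294821 = 55.27 W/m².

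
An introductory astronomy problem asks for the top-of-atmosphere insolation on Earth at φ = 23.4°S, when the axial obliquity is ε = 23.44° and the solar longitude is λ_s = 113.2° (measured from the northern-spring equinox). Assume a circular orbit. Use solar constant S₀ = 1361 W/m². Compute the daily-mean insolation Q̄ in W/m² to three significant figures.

Q̄ ≈ 277 W/m²

Solar declination: sin δ = sin ε · sin λ_s = sin 23.44° × sin 113.2° = 0.36562, so δ = +21.446°.
cos H₀ = −tan(-23.4°) tan(+21.446°) = 0.1700, H₀ = 1.4000 rad.
Bracket: H₀ sin φ sin δ + cos φ cos δ sin H₀ = 1.4000×-0.39715×0.36562 + 0.91775×0.93076×0.98545 = -0.203288 + 0.841776 = 0.638488.
Q̄ = (S₀/π) × [bracket] = (1361/π) × 0.638488 = 276.6 W/m².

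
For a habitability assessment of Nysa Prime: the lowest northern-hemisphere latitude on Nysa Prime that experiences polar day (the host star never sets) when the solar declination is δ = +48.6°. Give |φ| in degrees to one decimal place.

Polar day requires cos H₀ = −tan φ tan δ ≤ −1, i.e. tan φ tan δ ≥ 1.
The boundary is |tan φ| · |tan δ| = 1, so |φ| = 90° − |δ| = 90° − 48.6° = 41.4° in the northern hemisphere.

|φ| = 41.4°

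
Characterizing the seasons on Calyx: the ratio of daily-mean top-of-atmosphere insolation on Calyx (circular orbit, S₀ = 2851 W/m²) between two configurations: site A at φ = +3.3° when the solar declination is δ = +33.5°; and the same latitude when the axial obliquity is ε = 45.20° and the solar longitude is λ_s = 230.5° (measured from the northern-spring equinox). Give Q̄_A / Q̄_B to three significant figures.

— Configuration A (φ=+3.3°):
cos H₀ = −tan(+3.3°) tan(+33.500°) = -0.0382, H₀ = 1.6090 rad.
Bracket: H₀ sin φ sin δ + cos φ cos δ sin H₀ = 1.6090×0.05756×0.55194 + 0.99834×0.83389×0.99927 = 0.051117 + 0.831898 = 0.883015.
Q̄ = (S₀/π) × [bracket] = (2851/π) × 0.883015 = 801.34 W/m².
— Configuration B (φ=+3.3°):
Solar declination: sin δ = sin ε · sin λ_s = sin 45.20° × sin 230.5° = -0.54752, so δ = -33.197°.
cos H₀ = −tan(+3.3°) tan(-33.197°) = 0.0377, H₀ = 1.5331 rad.
Bracket: H₀ sin φ sin δ + cos φ cos δ sin H₀ = 1.5331×0.05756×-0.54752 + 0.99834×0.83679×0.99929 = -0.048316 + 0.834808 = 0.786492.
Q̄ = (S₀/π) × [bracket] = (2851/π) × 0.786492 = 713.74 W/m².
Ratio Q̄_A / Q̄_B = 801.34 / 713.74 = 1.123.

Q̄_A / Q̄_B ≈ 1.12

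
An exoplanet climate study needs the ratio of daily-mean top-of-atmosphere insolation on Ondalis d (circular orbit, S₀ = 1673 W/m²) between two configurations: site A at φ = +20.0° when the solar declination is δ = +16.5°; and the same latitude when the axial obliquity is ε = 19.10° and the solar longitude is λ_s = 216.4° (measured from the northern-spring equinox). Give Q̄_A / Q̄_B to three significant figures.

— Configuration A (φ=+20.0°):
cos H₀ = −tan(+20.0°) tan(+16.500°) = -0.1078, H₀ = 1.6788 rad.
Bracket: H₀ sin φ sin δ + cos φ cos δ sin H₀ = 1.6788×0.34202×0.28402 + 0.93969×0.95882×0.99417 = 0.163080 + 0.895741 = 1.058821.
Q̄ = (S₀/π) × [bracket] = (1673/π) × 1.058821 = 563.86 W/m².
— Configuration B (φ=+20.0°):
Solar declination: sin δ = sin ε · sin λ_s = sin 19.10° × sin 216.4° = -0.19418, so δ = -11.197°.
cos H₀ = −tan(+20.0°) tan(-11.197°) = 0.0720, H₀ = 1.4987 rad.
Bracket: H₀ sin φ sin δ + cos φ cos δ sin H₀ = 1.4987×0.34202×-0.19418 + 0.93969×0.98097×0.99740 = -0.099534 + 0.919411 = 0.819877.
Q̄ = (S₀/π) × [bracket] = (1673/π) × 0.819877 = 436.61 W/m².
Ratio Q̄_A / Q̄_B = 563.86 / 436.61 = 1.291.

Q̄_A / Q̄_B ≈ 1.29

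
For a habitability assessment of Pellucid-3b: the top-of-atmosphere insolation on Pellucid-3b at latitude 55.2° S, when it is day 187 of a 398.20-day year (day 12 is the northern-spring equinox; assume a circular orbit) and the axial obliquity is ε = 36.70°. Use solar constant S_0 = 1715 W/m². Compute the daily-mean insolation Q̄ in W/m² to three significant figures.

Q̄ ≈ 164 W/m²

Solar longitude: L_s = 360° × (187 − 12)/398.20 = 158.212°.
sin δ = sin 36.70° × sin 158.212° = 0.22182, so δ = +12.816°.
cos h₀ = −tan(-55.2°) tan(+12.816°) = 0.3273, h₀ = 1.2373 rad.
Bracket: h₀ sin ϕ sin δ + cos ϕ cos δ sin h₀ = 1.2373×-0.82115×0.22182 + 0.57071×0.97509×0.94491 = -0.225371 + 0.525836 = 0.300465.
Q̄ = (S_0/π) × [bracket] = (1715/π) × 0.300465 = 164.0 W/m².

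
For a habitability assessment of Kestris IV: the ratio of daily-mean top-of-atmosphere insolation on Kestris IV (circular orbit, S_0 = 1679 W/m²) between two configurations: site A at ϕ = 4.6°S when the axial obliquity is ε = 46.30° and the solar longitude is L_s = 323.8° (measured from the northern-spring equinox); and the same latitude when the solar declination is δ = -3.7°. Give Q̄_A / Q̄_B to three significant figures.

Q̄_A / Q̄_B ≈ 0.953

— Configuration A (ϕ=-4.6°):
Solar declination: sin δ = sin ε · sin L_s = sin 46.30° × sin 323.8° = -0.42699, so δ = -25.277°.
cos h₀ = −tan(-4.6°) tan(-25.277°) = -0.0380, h₀ = 1.6088 rad.
Bracket: h₀ sin ϕ sin δ + cos ϕ cos δ sin h₀ = 1.6088×-0.08020×-0.42699 + 0.99678×0.90426×0.99928 = 0.055093 + 0.900699 = 0.955792.
Q̄ = (S_0/π) × [bracket] = (1679/π) × 0.955792 = 510.82 W/m².
— Configuration B (ϕ=-4.6°):
cos h₀ = −tan(-4.6°) tan(-3.700°) = -0.0052, h₀ = 1.5760 rad.
Bracket: h₀ sin ϕ sin δ + cos ϕ cos δ sin h₀ = 1.5760×-0.08020×-0.06453 + 0.99678×0.99792×0.99999 = 0.008156 + 0.994697 = 1.002853.
Q̄ = (S_0/π) × [bracket] = (1679/π) × 1.002853 = 535.97 W/m².
Ratio Q̄_A / Q̄_B = 510.82 / 535.97 = 0.9531.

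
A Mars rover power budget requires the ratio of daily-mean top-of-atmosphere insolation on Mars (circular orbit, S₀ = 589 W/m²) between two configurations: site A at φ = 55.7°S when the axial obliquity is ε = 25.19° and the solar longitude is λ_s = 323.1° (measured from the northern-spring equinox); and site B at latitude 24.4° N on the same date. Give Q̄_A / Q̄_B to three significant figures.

Q̄_A / Q̄_B ≈ 1.27

— Configuration A (φ=-55.7°):
Solar declination: sin δ = sin ε · sin λ_s = sin 25.19° × sin 323.1° = -0.25555, so δ = -14.806°.
cos H₀ = −tan(-55.7°) tan(-14.806°) = -0.3875, H₀ = 1.9687 rad.
Bracket: H₀ sin φ sin δ + cos φ cos δ sin H₀ = 1.9687×-0.82610×-0.25555 + 0.56353×0.96680×0.92187 = 0.415612 + 0.502254 = 0.917866.
Q̄ = (S₀/π) × [bracket] = (589/π) × 0.917866 = 172.09 W/m².
— Configuration B (φ=+24.4°):
cos H₀ = −tan(+24.4°) tan(-14.806°) = 0.1199, H₀ = 1.4506 rad.
Bracket: H₀ sin φ sin δ + cos φ cos δ sin H₀ = 1.4506×0.41310×-0.25555 + 0.91068×0.96680×0.99279 = -0.153137 + 0.874097 = 0.720960.
Q̄ = (S₀/π) × [bracket] = (589/π) × 0.720960 = 135.17 W/m².
Ratio Q̄_A / Q̄_B = 172.09 / 135.17 = 1.273.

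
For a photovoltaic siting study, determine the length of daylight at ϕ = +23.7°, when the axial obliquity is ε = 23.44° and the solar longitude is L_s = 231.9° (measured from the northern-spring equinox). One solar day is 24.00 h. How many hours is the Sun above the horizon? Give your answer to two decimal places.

Solar declination: sin δ = sin ε · sin L_s = sin 23.44° × sin 231.9° = -0.31303, so δ = -18.242°.
cos h₀ = −tan ϕ · tan δ = −tan(+23.7°) × tan(-18.242°) = 0.1447, so h₀ = 1.4256 rad = 81.68°.
Daylight = 2h₀/(2π) × 24.00 h = (1.4256/π) × 24.00 = 10.89 h.

10.89 h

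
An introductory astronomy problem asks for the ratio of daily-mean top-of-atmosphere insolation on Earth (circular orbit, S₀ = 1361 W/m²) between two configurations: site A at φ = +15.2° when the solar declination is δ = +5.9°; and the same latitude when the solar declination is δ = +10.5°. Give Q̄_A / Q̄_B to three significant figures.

— Configuration A (φ=+15.2°):
cos H₀ = −tan(+15.2°) tan(+5.900°) = -0.0281, H₀ = 1.5989 rad.
Bracket: H₀ sin φ sin δ + cos φ cos δ sin H₀ = 1.5989×0.26219×0.10279 + 0.96502×0.99470×0.99961 = 0.043091 + 0.959531 = 1.002622.
Q̄ = (S₀/π) × [bracket] = (1361/π) × 1.002622 = 434.36 W/m².
— Configuration B (φ=+15.2°):
cos H₀ = −tan(+15.2°) tan(+10.500°) = -0.0504, H₀ = 1.6212 rad.
Bracket: H₀ sin φ sin δ + cos φ cos δ sin H₀ = 1.6212×0.26219×0.18224 + 0.96502×0.98325×0.99873 = 0.077463 + 0.947651 = 1.025114.
Q̄ = (S₀/π) × [bracket] = (1361/π) × 1.025114 = 444.10 W/m².
Ratio Q̄_A / Q̄_B = 434.36 / 444.10 = 0.9781.

Q̄_A / Q̄_B ≈ 0.978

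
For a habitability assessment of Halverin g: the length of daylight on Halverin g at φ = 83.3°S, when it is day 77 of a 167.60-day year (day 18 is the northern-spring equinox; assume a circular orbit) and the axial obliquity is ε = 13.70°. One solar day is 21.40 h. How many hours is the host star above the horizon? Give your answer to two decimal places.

Solar longitude: λ_s = 360° × (77 − 18)/167.60 = 126.730°.
sin δ = sin 13.70° × sin 126.730° = 0.18982, so δ = +10.942°.
cos H₀ = −tan φ · tan δ = 1.6457 ≥ 1, so the host star never rises (polar night) and H₀ = 0.
Daylight = 2H₀/(2π) × 21.40 h = (0.0000/π) × 21.40 = 0.00 h.

0.00 h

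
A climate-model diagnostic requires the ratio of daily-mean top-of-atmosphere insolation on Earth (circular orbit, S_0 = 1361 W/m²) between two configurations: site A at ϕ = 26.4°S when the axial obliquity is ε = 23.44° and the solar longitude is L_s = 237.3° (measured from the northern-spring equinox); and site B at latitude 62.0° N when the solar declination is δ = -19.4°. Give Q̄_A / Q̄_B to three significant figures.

— Configuration A (ϕ=-26.4°):
Solar declination: sin δ = sin ε · sin L_s = sin 23.44° × sin 237.3° = -0.33474, so δ = -19.557°.
cos h₀ = −tan(-26.4°) tan(-19.557°) = -0.1763, h₀ = 1.7481 rad.
Bracket: h₀ sin ϕ sin δ + cos ϕ cos δ sin h₀ = 1.7481×-0.44464×-0.33474 + 0.89571×0.94231×0.98433 = 0.260185 + 0.830810 = 1.090995.
Q̄ = (S_0/π) × [bracket] = (1361/π) × 1.090995 = 472.64 W/m².
— Configuration B (ϕ=+62.0°):
cos h₀ = −tan(+62.0°) tan(-19.400°) = 0.6623, h₀ = 0.8469 rad.
Bracket: h₀ sin ϕ sin δ + cos ϕ cos δ sin h₀ = 0.8469×0.88295×-0.33216 + 0.46947×0.94322×0.74923 = -0.248379 + 0.331769 = 0.083390.
Q̄ = (S_0/π) × [bracket] = (1361/π) × 0.083390 = 36.126 W/m².
Ratio Q̄_A / Q̄_B = 472.64 / 36.126 = 13.08.

Q̄_A / Q̄_B ≈ 13.1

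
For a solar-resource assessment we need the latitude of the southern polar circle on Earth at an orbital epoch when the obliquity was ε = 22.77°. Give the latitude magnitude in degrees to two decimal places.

The polar circle is the lowest latitude that experiences at least one full rotation of continuous darkness at the northern-summer solstice; it lies at |ϕ| = 90° − ε = 90° − 22.77° = 67.23°.

67.23°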